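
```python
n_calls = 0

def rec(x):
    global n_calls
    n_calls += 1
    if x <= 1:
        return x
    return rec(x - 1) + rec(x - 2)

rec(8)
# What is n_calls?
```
Call trace (a repeated sub-call is expanded the first time; later identical calls just restate its return value):
rec(x=8)
  rec(x=7)
    rec(x=6)
      rec(x=5)
        rec(x=4)
          rec(x=3)
            rec(x=2)
              rec(x=1)
              -> return 1
              rec(x=0)
              -> return 0
            -> return 1
            rec(x=1)
            -> return 1
          -> return 2
          rec(x=2) -> return 1  (same call as traced above)
        -> return 3
        rec(x=3) -> return 2  (same call as traced above)
      -> return 5
      rec(x=4) -> return 3  (same call as traced above)
    -> return 8
    rec(x=5) -> return 5  (same call as traced above)
  -> return 13
  rec(x=6) -> return 8  (same call as traced above)
-> return 21

n_calls is incremented once per call, so count the calls in each subtree. Let C(x) = number of calls made by rec(x).
C(0) = C(1) = 1 (base case, no recursion); C(x) = 1 + C(x - 1) + C(x - 2) otherwise.
C(2) = 1 + C(1) + C(0) = 1 + 1 + 1 = 3
C(3) = 1 + C(2) + C(1) = 1 + 3 + 1 = 5
C(4) = 1 + C(3) + C(2) = 1 + 5 + 3 = 9
C(5) = 1 + C(4) + C(3) = 1 + 9 + 5 = 15
C(6) = 1 + C(5) + C(4) = 1 + 15 + 9 = 25
C(7) = 1 + C(6) + C(5) = 1 + 25 + 15 = 41
C(8) = 1 + C(7) + C(6) = 1 + 41 + 25 = 67
n_calls = C(8) = 67

Final answer: 67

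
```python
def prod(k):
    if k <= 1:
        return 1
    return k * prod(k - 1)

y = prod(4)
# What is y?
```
Call trace:
prod(k=4)
  prod(k=3)
    prod(k=2)
      prod(k=1)
      -> return 1
    -> return 2
  -> return 6
-> return 24

Final answer: 24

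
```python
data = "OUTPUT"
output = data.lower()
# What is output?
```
Trace:
  data='OUTPUT'
  data='OUTPUT', output='output'

Final answer: 'output'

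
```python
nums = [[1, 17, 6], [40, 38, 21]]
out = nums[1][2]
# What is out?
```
Trace:
  nums=[[1, 17, 6], [40, 38, 21]]
  nums=[[1, 17, 6], [40, 38, 21]], out=21

Final answer: 21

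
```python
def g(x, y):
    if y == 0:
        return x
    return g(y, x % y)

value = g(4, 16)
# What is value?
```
Call trace:
g(x=4, y=16)
  g(x=16, y=4)
    g(x=4, y=0)
    -> return 4
  -> return 4
-> return 4

Final answer: 4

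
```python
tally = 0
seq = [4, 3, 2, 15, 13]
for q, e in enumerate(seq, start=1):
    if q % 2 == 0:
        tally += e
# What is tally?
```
Trace:
  tally=0
  tally=0, q=1, e=4
  tally=3, q=2, e=3
  tally=3, q=3, e=2
  tally=18, q=4, e=15
  tally=18, q=5, e=13

Final answer: 18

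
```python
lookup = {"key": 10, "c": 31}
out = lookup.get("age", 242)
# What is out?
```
Trace:
  lookup={'key': 10, 'c': 31}
  lookup={'key': 10, 'c': 31}, out=242

Final answer: 242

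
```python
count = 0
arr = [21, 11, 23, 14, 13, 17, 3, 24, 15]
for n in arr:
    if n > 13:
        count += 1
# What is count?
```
Trace:
  count=0
  count=1, n=21
  count=1, n=11
  count=2, n=23
  count=3, n=14
  count=3, n=13
  count=4, n=17
  count=4, n=3
  count=5, n=24
  count=6, n=15

Final answer: 6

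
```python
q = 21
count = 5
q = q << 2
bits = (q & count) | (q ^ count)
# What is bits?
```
Trace:
  q=21
  q=21, count=5
  q=84, count=5
  q=84, count=5, bits=85

Final answer: 85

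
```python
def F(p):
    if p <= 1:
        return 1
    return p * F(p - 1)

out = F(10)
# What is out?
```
Call trace:
F(p=10)
  F(p=9)
    F(p=8)
      F(p=7)
        F(p=6)
          F(p=5)
            F(p=4)
              F(p=3)
                F(p=2)
                  F(p=1)
                  -> return 1
                -> return 2
              -> return 6
            -> return 24
          -> return 120
        -> return 720
      -> return 5040
    -> return 40320
  -> return 362880
-> return 3628800

Final answer: 3628800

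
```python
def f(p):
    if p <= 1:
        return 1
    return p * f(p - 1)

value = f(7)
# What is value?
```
Call trace:
f(p=7)
  f(p=6)
    f(p=5)
      f(p=4)
        f(p=3)
          f(p=2)
            f(p=1)
            -> return 1
          -> return 2
        -> return 6
      -> return 24
    -> return 120
  -> return 720
-> return 5040

Final answer: 5040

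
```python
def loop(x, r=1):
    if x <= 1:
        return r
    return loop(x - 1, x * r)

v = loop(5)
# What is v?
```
Call trace:
loop(x=5, r=1)
  loop(x=4, r=5)
    loop(x=3, r=20)
      loop(x=2, r=60)
        loop(x=1, r=120)
        -> return 120
      -> return 120
    -> return 120
  -> return 120
-> return 120

Final answer: 120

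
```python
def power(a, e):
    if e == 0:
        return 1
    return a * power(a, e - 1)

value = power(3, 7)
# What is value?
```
Call trace:
power(a=3, e=7)
  power(a=3, e=6)
    power(a=3, e=5)
      power(a=3, e=4)
        power(a=3, e=3)
          power(a=3, e=2)
            power(a=3, e=1)
              power(a=3, e=0)
              -> return 1
            -> return 3
          -> return 9
        -> return 27
      -> return 81
    -> return 243
  -> return 729
-> return 2187

Final answer: 2187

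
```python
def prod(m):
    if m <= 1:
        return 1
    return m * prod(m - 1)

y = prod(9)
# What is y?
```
Call trace:
prod(m=9)
  prod(m=8)
    prod(m=7)
      prod(m=6)
        prod(m=5)
          prod(m=4)
            prod(m=3)
              prod(m=2)
                prod(m=1)
                -> return 1
              -> return 2
            -> return 6
          -> return 24
        -> return 120
      -> return 720
    -> return 5040
  -> return 40320
-> return 362880

Final answer: 362880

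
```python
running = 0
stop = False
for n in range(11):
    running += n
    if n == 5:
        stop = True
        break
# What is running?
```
Trace:
  running=0
  running=0, stop=False
  running=0, stop=False, n=0
  running=1, stop=False, n=1
  running=3, stop=False, n=2
  running=6, stop=False, n=3
  running=10, stop=False, n=4
  running=15, stop=True, n=5

Final answer: 15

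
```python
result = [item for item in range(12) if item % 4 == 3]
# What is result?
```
Trace:
  item=0
  item=1
  item=2
  item=3
  item=4
  item=5
  item=6
  item=7
  item=8
  item=9
  item=10
  item=11
  result=[3, 7, 11]

Final answer: [3, 7, 11]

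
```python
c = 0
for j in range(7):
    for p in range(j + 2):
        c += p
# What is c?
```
Trace:
  c=0
  c=0, j=0, p=0
  c=1, j=0, p=1
  c=1, j=1, p=0
  c=2, j=1, p=1
  c=4, j=1, p=2
  c=4, j=2, p=0
  c=5, j=2, p=1
  c=7, j=2, p=2
  c=10, j=2, p=3
  c=10, j=3, p=0
  c=11, j=3, p=1
  c=13, j=3, p=2
  c=16, j=3, p=3
  c=20, j=3, p=4
  c=20, j=4, p=0
  c=21, j=4, p=1
  c=23, j=4, p=2
  c=26, j=4, p=3
  c=30, j=4, p=4
  c=35, j=4, p=5
  c=35, j=5, p=0
  c=36, j=5, p=1
  c=38, j=5, p=2
  c=41, j=5, p=3
  c=45, j=5, p=4
  c=50, j=5, p=5
  c=56, j=5, p=6
  c=56, j=6, p=0
  c=57, j=6, p=1
  c=59, j=6, p=2
  c=62, j=6, p=3
  c=66, j=6, p=4
  c=71, j=6, p=5
  c=77, j=6, p=6
  c=84, j=6, p=7

Final answer: 84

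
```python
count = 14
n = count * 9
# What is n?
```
Trace:
  count=14
  count=14, n=126

Final answer: 126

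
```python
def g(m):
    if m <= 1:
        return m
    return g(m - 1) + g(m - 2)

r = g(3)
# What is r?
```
Call trace:
g(m=3)
  g(m=2)
    g(m=1)
    -> return 1
    g(m=0)
    -> return 0
  -> return 1
  g(m=1)
  -> return 1
-> return 2

Final answer: 2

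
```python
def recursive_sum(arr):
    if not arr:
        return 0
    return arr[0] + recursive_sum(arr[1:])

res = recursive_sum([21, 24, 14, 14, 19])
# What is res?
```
Call trace:
recursive_sum(arr=[21, 24, 14, 14, 19])
  recursive_sum(arr=[24, 14, 14, 19])
    recursive_sum(arr=[14, 14, 19])
      recursive_sum(arr=[14, 19])
        recursive_sum(arr=[19])
          recursive_sum(arr=[])
          -> return 0
        -> return 19
      -> return 33
    -> return 47
  -> return 71
-> return 92

Final answer: 92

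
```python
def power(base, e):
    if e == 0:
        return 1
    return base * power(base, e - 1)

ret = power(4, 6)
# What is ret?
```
Call trace:
power(base=4, e=6)
  power(base=4, e=5)
    power(base=4, e=4)
      power(base=4, e=3)
        power(base=4, e=2)
          power(base=4, e=1)
            power(base=4, e=0)
            -> return 1
          -> return 4
        -> return 16
      -> return 64
    -> return 256
  -> return 1024
-> return 4096

Final answer: 4096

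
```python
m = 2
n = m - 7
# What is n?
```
Trace:
  m=2
  m=2, n=-5

Final answer: -5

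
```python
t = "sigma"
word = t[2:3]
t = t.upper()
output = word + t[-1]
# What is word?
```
Trace:
  t='sigma'
  t='sigma', word='g'
  t='SIGMA', word='g'
  t='SIGMA', word='g', output='gA'

Final answer: 'g'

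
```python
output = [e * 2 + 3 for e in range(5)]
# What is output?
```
Trace:
  e=0
  e=1
  e=2
  e=3
  e=4
  output=[3, 5, 7, 9, 11]

Final answer: [3, 5, 7, 9, 11]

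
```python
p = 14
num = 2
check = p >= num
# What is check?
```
Trace:
  p=14
  p=14, num=2
  p=14, num=2, check=True

Final answer: True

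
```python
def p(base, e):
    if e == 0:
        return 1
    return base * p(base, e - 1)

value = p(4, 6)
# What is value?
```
Call trace:
p(base=4, e=6)
  p(base=4, e=5)
    p(base=4, e=4)
      p(base=4, e=3)
        p(base=4, e=2)
          p(base=4, e=1)
            p(base=4, e=0)
            -> return 1
          -> return 4
        -> return 16
      -> return 64
    -> return 256
  -> return 1024
-> return 4096

Final answer: 4096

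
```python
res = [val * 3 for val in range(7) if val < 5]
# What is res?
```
Trace:
  val=0
  val=1
  val=2
  val=3
  val=4
  val=5
  val=6
  res=[0, 3, 6, 9, 12]

Final answer: [0, 3, 6, 9, 12]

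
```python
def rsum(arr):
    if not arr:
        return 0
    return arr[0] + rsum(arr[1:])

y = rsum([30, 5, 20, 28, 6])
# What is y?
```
Call trace:
rsum(arr=[30, 5, 20, 28, 6])
  rsum(arr=[5, 20, 28, 6])
    rsum(arr=[20, 28, 6])
      rsum(arr=[28, 6])
        rsum(arr=[6])
          rsum(arr=[])
          -> return 0
        -> return 6
      -> return 34
    -> return 54
  -> return 59
-> return 89

Final answer: 89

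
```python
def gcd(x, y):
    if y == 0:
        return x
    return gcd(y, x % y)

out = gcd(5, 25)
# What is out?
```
Call trace:
gcd(x=5, y=25)
  gcd(x=25, y=5)
    gcd(x=5, y=0)
    -> return 5
  -> return 5
-> return 5

Final answer: 5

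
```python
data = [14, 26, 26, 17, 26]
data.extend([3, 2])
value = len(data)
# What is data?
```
Trace:
  data=[14, 26, 26, 17, 26]
  data=[14, 26, 26, 17, 26, 3, 2]
  data=[14, 26, 26, 17, 26, 3, 2], value=7

Final answer: [14, 26, 26, 17, 26, 3, 2]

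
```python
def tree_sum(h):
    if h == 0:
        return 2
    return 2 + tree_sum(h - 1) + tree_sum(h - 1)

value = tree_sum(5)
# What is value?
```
Call trace (a repeated sub-call is expanded the first time; later identical calls just restate its return value):
tree_sum(h=5)
  tree_sum(h=4)
    tree_sum(h=3)
      tree_sum(h=2)
        tree_sum(h=1)
          tree_sum(h=0)
          -> return 2
          tree_sum(h=0)
          -> return 2
        -> return 6
        tree_sum(h=1) -> return 6  (same call as traced above)
      -> return 14
      tree_sum(h=2) -> return 14  (same call as traced above)
    -> return 30
    tree_sum(h=3) -> return 30  (same call as traced above)
  -> return 62
  tree_sum(h=4) -> return 62  (same call as traced above)
-> return 126

Final answer: 126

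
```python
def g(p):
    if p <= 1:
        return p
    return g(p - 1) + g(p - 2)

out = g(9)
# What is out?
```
Call trace (a repeated sub-call is expanded the first time; later identical calls just restate its return value):
g(p=9)
  g(p=8)
    g(p=7)
      g(p=6)
        g(p=5)
          g(p=4)
            g(p=3)
              g(p=2)
                g(p=1)
                -> return 1
                g(p=0)
                -> return 0
              -> return 1
              g(p=1)
              -> return 1
            -> return 2
            g(p=2) -> return 1  (same call as traced above)
          -> return 3
          g(p=3) -> return 2  (same call as traced above)
        -> return 5
        g(p=4) -> return 3  (same call as traced above)
      -> return 8
      g(p=5) -> return 5  (same call as traced above)
    -> return 13
    g(p=6) -> return 8  (same call as traced above)
  -> return 21
  g(p=7) -> return 13  (same call as traced above)
-> return 34

Final answer: 34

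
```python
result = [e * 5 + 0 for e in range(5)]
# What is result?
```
Trace:
  e=0
  e=1
  e=2
  e=3
  e=4
  result=[0, 5, 10, 15, 20]

Final answer: [0, 5, 10, 15, 20]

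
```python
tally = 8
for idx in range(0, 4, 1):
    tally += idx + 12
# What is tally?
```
Trace:
  tally=8
  tally=20, idx=0
  tally=33, idx=1
  tally=47, idx=2
  tally=62, idx=3

Final answer: 62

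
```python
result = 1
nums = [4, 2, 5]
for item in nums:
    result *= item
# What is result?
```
Trace:
  result=1
  result=4, item=4
  result=8, item=2
  result=40, item=5

Final answer: 40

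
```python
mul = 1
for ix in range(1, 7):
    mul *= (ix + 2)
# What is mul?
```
Trace:
  mul=1
  mul=3, ix=1
  mul=12, ix=2
  mul=60, ix=3
  mul=360, ix=4
  mul=2520, ix=5
  mul=20160, ix=6

Final answer: 20160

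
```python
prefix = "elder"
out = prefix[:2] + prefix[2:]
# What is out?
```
Trace:
  prefix='elder'
  prefix='elder', out='elder'

Final answer: 'elder'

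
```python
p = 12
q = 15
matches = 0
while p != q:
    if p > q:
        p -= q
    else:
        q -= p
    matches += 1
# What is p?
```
Trace:
  p=12
  p=12, q=15
  p=12, q=15, matches=0
  p=12, q=3, matches=1
  p=9, q=3, matches=2
  p=6, q=3, matches=3
  p=3, q=3, matches=4

Final answer: 3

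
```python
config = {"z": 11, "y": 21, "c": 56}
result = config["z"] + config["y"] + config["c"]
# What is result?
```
Trace:
  config={'z': 11, 'y': 21, 'c': 56}
  config={'z': 11, 'y': 21, 'c': 56}, result=88

Final answer: 88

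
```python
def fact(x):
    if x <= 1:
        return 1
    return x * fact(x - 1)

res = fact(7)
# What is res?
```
Call trace:
fact(x=7)
  fact(x=6)
    fact(x=5)
      fact(x=4)
        fact(x=3)
          fact(x=2)
            fact(x=1)
            -> return 1
          -> return 2
        -> return 6
      -> return 24
    -> return 120
  -> return 720
-> return 5040

Final answer: 5040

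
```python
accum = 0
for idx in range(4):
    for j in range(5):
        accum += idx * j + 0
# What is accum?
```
Trace:
  accum=0
  accum=0, idx=0, j=0
  accum=0, idx=0, j=1
  accum=0, idx=0, j=2
  accum=0, idx=0, j=3
  accum=0, idx=0, j=4
  accum=0, idx=1, j=0
  accum=1, idx=1, j=1
  accum=3, idx=1, j=2
  accum=6, idx=1, j=3
  accum=10, idx=1, j=4
  accum=10, idx=2, j=0
  accum=12, idx=2, j=1
  accum=16, idx=2, j=2
  accum=22, idx=2, j=3
  accum=30, idx=2, j=4
  accum=30, idx=3, j=0
  accum=33, idx=3, j=1
  accum=39, idx=3, j=2
  accum=48, idx=3, j=3
  accum=60, idx=3, j=4

Final answer: 60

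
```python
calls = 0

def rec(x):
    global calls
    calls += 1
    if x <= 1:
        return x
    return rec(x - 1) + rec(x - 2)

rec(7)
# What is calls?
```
Call trace (a repeated sub-call is expanded the first time; later identical calls just restate its return value):
rec(x=7)
  rec(x=6)
    rec(x=5)
      rec(x=4)
        rec(x=3)
          rec(x=2)
            rec(x=1)
            -> return 1
            rec(x=0)
            -> return 0
          -> return 1
          rec(x=1)
          -> return 1
        -> return 2
        rec(x=2) -> return 1  (same call as traced above)
      -> return 3
      rec(x=3) -> return 2  (same call as traced above)
    -> return 5
    rec(x=4) -> return 3  (same call as traced above)
  -> return 8
  rec(x=5) -> return 5  (same call as traced above)
-> return 13

calls is incremented once per call, so count the calls in each subtree. Let C(x) = number of calls made by rec(x).
C(0) = C(1) = 1 (base case, no recursion); C(x) = 1 + C(x - 1) + C(x - 2) otherwise.
C(2) = 1 + C(1) + C(0) = 1 + 1 + 1 = 3
C(3) = 1 + C(2) + C(1) = 1 + 3 + 1 = 5
C(4) = 1 + C(3) + C(2) = 1 + 5 + 3 = 9
C(5) = 1 + C(4) + C(3) = 1 + 9 + 5 = 15
C(6) = 1 + C(5) + C(4) = 1 + 15 + 9 = 25
C(7) = 1 + C(6) + C(5) = 1 + 25 + 15 = 41
calls = C(7) = 41

Final answer: 41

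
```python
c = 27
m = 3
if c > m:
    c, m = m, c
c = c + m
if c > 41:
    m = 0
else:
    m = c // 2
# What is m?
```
Trace:
  c=27
  c=27, m=3
  c=3, m=27
  c=30, m=27
  c=30, m=15

Final answer: 15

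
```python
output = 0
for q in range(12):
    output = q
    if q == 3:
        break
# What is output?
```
Trace:
  output=0
  output=0, q=0
  output=1, q=1
  output=2, q=2
  output=3, q=3

Final answer: 3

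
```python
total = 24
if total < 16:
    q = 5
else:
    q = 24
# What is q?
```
Trace:
  total=24
  total=24, q=24

Final answer: 24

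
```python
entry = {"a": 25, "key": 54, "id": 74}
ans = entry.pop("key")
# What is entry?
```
Trace:
  entry={'a': 25, 'key': 54, 'id': 74}
  entry={'a': 25, 'id': 74}, ans=54

Final answer: {'a': 25, 'id': 74}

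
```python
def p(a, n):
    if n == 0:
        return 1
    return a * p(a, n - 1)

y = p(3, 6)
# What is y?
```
Call trace:
p(a=3, n=6)
  p(a=3, n=5)
    p(a=3, n=4)
      p(a=3, n=3)
        p(a=3, n=2)
          p(a=3, n=1)
            p(a=3, n=0)
            -> return 1
          -> return 3
        -> return 9
      -> return 27
    -> return 81
  -> return 243
-> return 729

Final answer: 729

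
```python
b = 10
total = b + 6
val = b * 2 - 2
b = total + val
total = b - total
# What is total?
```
Trace:
  b=10
  b=10, total=16
  b=10, total=16, val=18
  b=34, total=16, val=18
  b=34, total=18, val=18

Final answer: 18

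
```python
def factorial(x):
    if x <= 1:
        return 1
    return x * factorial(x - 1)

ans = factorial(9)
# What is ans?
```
Call trace:
factorial(x=9)
  factorial(x=8)
    factorial(x=7)
      factorial(x=6)
        factorial(x=5)
          factorial(x=4)
            factorial(x=3)
              factorial(x=2)
                factorial(x=1)
                -> return 1
              -> return 2
            -> return 6
          -> return 24
        -> return 120
      -> return 720
    -> return 5040
  -> return 40320
-> return 362880

Final answer: 362880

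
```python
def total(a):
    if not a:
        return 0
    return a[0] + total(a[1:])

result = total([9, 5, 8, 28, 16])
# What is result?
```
Call trace:
total(a=[9, 5, 8, 28, 16])
  total(a=[5, 8, 28, 16])
    total(a=[8, 28, 16])
      total(a=[28, 16])
        total(a=[16])
          total(a=[])
          -> return 0
        -> return 16
      -> return 44
    -> return 52
  -> return 57
-> return 66

Final answer: 66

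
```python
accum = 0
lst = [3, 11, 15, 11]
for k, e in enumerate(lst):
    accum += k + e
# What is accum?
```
Trace:
  accum=0
  accum=3, k=0, e=3
  accum=15, k=1, e=11
  accum=32, k=2, e=15
  accum=46, k=3, e=11

Final answer: 46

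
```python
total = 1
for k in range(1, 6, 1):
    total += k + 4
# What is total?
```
Trace:
  total=1
  total=6, k=1
  total=12, k=2
  total=19, k=3
  total=27, k=4
  total=36, k=5

Final answer: 36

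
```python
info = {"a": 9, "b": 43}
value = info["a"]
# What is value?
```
Trace:
  info={'a': 9, 'b': 43}
  info={'a': 9, 'b': 43}, value=9

Final answer: 9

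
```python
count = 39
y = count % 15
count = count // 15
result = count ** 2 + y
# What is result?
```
Trace:
  count=39
  count=39, y=9
  count=2, y=9
  count=2, y=9, result=13

Final answer: 13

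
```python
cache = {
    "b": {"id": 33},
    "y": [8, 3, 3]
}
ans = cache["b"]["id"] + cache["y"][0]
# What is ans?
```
Trace:
  cache={'b': {'id': 33}, 'y': [8, 3, 3]}
  cache={'b': {'id': 33}, 'y': [8, 3, 3]}, ans=41

Final answer: 41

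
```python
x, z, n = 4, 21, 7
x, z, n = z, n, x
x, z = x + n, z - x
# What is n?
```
Trace:
  x=4, z=21, n=7
  x=21, z=7, n=4
  x=25, z=-14, n=4

Final answer: 4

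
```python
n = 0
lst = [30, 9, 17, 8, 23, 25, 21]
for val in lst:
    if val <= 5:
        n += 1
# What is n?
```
Trace:
  n=0
  n=0, val=30
  n=0, val=9
  n=0, val=17
  n=0, val=8
  n=0, val=23
  n=0, val=25
  n=0, val=21

Final answer: 0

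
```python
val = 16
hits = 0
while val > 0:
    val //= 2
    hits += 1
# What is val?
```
Trace:
  val=16
  val=16, hits=0
  val=8, hits=1
  val=4, hits=2
  val=2, hits=3
  val=1, hits=4
  val=0, hits=5

Final answer: 0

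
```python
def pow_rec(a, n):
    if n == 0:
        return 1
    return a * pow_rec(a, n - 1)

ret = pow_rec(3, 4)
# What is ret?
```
Call trace:
pow_rec(a=3, n=4)
  pow_rec(a=3, n=3)
    pow_rec(a=3, n=2)
      pow_rec(a=3, n=1)
        pow_rec(a=3, n=0)
        -> return 1
      -> return 3
    -> return 9
  -> return 27
-> return 81

Final answer: 81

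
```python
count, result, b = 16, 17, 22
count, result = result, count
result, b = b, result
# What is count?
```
Trace:
  count=16, result=17, b=22
  count=17, result=16, b=22
  count=17, result=22, b=16

Final answer: 17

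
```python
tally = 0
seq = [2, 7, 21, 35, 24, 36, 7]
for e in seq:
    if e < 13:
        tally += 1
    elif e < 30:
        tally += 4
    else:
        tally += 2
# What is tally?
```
Trace:
  tally=0
  tally=1, e=2
  tally=2, e=7
  tally=6, e=21
  tally=8, e=35
  tally=12, e=24
  tally=14, e=36
  tally=15, e=7

Final answer: 15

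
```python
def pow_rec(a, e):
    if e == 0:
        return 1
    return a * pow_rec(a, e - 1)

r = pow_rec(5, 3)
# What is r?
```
Call trace:
pow_rec(a=5, e=3)
  pow_rec(a=5, e=2)
    pow_rec(a=5, e=1)
      pow_rec(a=5, e=0)
      -> return 1
    -> return 5
  -> return 25
-> return 125

Final answer: 125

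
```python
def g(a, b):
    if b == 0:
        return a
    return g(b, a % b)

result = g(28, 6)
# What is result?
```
Call trace:
g(a=28, b=6)
  g(a=6, b=4)
    g(a=4, b=2)
      g(a=2, b=0)
      -> return 2
    -> return 2
  -> return 2
-> return 2

Final answer: 2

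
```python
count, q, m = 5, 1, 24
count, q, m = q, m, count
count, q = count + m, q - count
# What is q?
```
Trace:
  count=5, q=1, m=24
  count=1, q=24, m=5
  count=6, q=23, m=5

Final answer: 23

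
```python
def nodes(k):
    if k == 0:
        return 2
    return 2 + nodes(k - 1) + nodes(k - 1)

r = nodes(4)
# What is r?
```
Call trace (a repeated sub-call is expanded the first time; later identical calls just restate its return value):
nodes(k=4)
  nodes(k=3)
    nodes(k=2)
      nodes(k=1)
        nodes(k=0)
        -> return 2
        nodes(k=0)
        -> return 2
      -> return 6
      nodes(k=1) -> return 6  (same call as traced above)
    -> return 14
    nodes(k=2) -> return 14  (same call as traced above)
  -> return 30
  nodes(k=3) -> return 30  (same call as traced above)
-> return 62

Final answer: 62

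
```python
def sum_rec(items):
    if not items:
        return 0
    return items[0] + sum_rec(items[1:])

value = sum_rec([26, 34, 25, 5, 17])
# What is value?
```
Call trace:
sum_rec(items=[26, 34, 25, 5, 17])
  sum_rec(items=[34, 25, 5, 17])
    sum_rec(items=[25, 5, 17])
      sum_rec(items=[5, 17])
        sum_rec(items=[17])
          sum_rec(items=[])
          -> return 0
        -> return 17
      -> return 22
    -> return 47
  -> return 81
-> return 107

Final answer: 107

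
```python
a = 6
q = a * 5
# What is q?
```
Trace:
  a=6
  a=6, q=30

Final answer: 30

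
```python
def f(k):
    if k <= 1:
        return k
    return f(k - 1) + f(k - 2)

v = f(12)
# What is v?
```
Call trace (a repeated sub-call is expanded the first time; later identical calls just restate its return value):
f(k=12)
  f(k=11)
    f(k=10)
      f(k=9)
        f(k=8)
          f(k=7)
            f(k=6)
              f(k=5)
                f(k=4)
                  f(k=3)
                    f(k=2)
                      f(k=1)
                      -> return 1
                      f(k=0)
                      -> return 0
                    -> return 1
                    f(k=1)
                    -> return 1
                  -> return 2
                  f(k=2) -> return 1  (same call as traced above)
                -> return 3
                f(k=3) -> return 2  (same call as traced above)
              -> return 5
              f(k=4) -> return 3  (same call as traced above)
            -> return 8
            f(k=5) -> return 5  (same call as traced above)
          -> return 13
          f(k=6) -> return 8  (same call as traced above)
        -> return 21
        f(k=7) -> return 13  (same call as traced above)
      -> return 34
      f(k=8) -> return 21  (same call as traced above)
    -> return 55
    f(k=9) -> return 34  (same call as traced above)
  -> return 89
  f(k=10) -> return 55  (same call as traced above)
-> return 144

Final answer: 144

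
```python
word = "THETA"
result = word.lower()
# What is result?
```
Trace:
  word='THETA'
  word='THETA', result='theta'

Final answer: 'theta'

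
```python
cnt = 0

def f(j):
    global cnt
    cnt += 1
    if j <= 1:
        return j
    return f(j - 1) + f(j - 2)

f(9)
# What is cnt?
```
Call trace (a repeated sub-call is expanded the first time; later identical calls just restate its return value):
f(j=9)
  f(j=8)
    f(j=7)
      f(j=6)
        f(j=5)
          f(j=4)
            f(j=3)
              f(j=2)
                f(j=1)
                -> return 1
                f(j=0)
                -> return 0
              -> return 1
              f(j=1)
              -> return 1
            -> return 2
            f(j=2) -> return 1  (same call as traced above)
          -> return 3
          f(j=3) -> return 2  (same call as traced above)
        -> return 5
        f(j=4) -> return 3  (same call as traced above)
      -> return 8
      f(j=5) -> return 5  (same call as traced above)
    -> return 13
    f(j=6) -> return 8  (same call as traced above)
  -> return 21
  f(j=7) -> return 13  (same call as traced above)
-> return 34

cnt is incremented once per call, so count the calls in each subtree. Let C(j) = number of calls made by f(j).
C(0) = C(1) = 1 (base case, no recursion); C(j) = 1 + C(j - 1) + C(j - 2) otherwise.
C(2) = 1 + C(1) + C(0) = 1 + 1 + 1 = 3
C(3) = 1 + C(2) + C(1) = 1 + 3 + 1 = 5
C(4) = 1 + C(3) + C(2) = 1 + 5 + 3 = 9
C(5) = 1 + C(4) + C(3) = 1 + 9 + 5 = 15
C(6) = 1 + C(5) + C(4) = 1 + 15 + 9 = 25
C(7) = 1 + C(6) + C(5) = 1 + 25 + 15 = 41
C(8) = 1 + C(7) + C(6) = 1 + 41 + 25 = 67
C(9) = 1 + C(8) + C(7) = 1 + 67 + 41 = 109
cnt = C(9) = 109

Final answer: 109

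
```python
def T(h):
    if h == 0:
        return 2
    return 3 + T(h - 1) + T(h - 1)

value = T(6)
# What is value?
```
Call trace (a repeated sub-call is expanded the first time; later identical calls just restate its return value):
T(h=6)
  T(h=5)
    T(h=4)
      T(h=3)
        T(h=2)
          T(h=1)
            T(h=0)
            -> return 2
            T(h=0)
            -> return 2
          -> return 7
          T(h=1) -> return 7  (same call as traced above)
        -> return 17
        T(h=2) -> return 17  (same call as traced above)
      -> return 37
      T(h=3) -> return 37  (same call as traced above)
    -> return 77
    T(h=4) -> return 77  (same call as traced above)
  -> return 157
  T(h=5) -> return 157  (same call as traced above)
-> return 317

Final answer: 317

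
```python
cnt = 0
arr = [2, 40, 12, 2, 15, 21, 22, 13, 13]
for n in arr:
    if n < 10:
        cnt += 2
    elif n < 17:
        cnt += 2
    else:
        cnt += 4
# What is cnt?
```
Trace:
  cnt=0
  cnt=2, n=2
  cnt=6, n=40
  cnt=8, n=12
  cnt=10, n=2
  cnt=12, n=15
  cnt=16, n=21
  cnt=20, n=22
  cnt=22, n=13
  cnt=24, n=13

Final answer: 24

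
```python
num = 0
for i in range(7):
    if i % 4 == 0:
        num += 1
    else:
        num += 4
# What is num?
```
Trace:
  num=0
  num=1, i=0
  num=5, i=1
  num=9, i=2
  num=13, i=3
  num=14, i=4
  num=18, i=5
  num=22, i=6

Final answer: 22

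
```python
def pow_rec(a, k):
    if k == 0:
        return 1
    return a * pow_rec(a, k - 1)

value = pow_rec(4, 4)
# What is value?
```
Call trace:
pow_rec(a=4, k=4)
  pow_rec(a=4, k=3)
    pow_rec(a=4, k=2)
      pow_rec(a=4, k=1)
        pow_rec(a=4, k=0)
        -> return 1
      -> return 4
    -> return 16
  -> return 64
-> return 256

Final answer: 256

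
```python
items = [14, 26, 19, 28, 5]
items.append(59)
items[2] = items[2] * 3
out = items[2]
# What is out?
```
Trace:
  items=[14, 26, 19, 28, 5]
  items=[14, 26, 19, 28, 5, 59]
  items=[14, 26, 57, 28, 5, 59]
  items=[14, 26, 57, 28, 5, 59], out=57

Final answer: 57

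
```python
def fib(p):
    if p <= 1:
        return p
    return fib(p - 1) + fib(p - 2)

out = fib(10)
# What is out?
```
Call trace (a repeated sub-call is expanded the first time; later identical calls just restate its return value):
fib(p=10)
  fib(p=9)
    fib(p=8)
      fib(p=7)
        fib(p=6)
          fib(p=5)
            fib(p=4)
              fib(p=3)
                fib(p=2)
                  fib(p=1)
                  -> return 1
                  fib(p=0)
                  -> return 0
                -> return 1
                fib(p=1)
                -> return 1
              -> return 2
              fib(p=2) -> return 1  (same call as traced above)
            -> return 3
            fib(p=3) -> return 2  (same call as traced above)
          -> return 5
          fib(p=4) -> return 3  (same call as traced above)
        -> return 8
        fib(p=5) -> return 5  (same call as traced above)
      -> return 13
      fib(p=6) -> return 8  (same call as traced above)
    -> return 21
    fib(p=7) -> return 13  (same call as traced above)
  -> return 34
  fib(p=8) -> return 21  (same call as traced above)
-> return 55

Final answer: 55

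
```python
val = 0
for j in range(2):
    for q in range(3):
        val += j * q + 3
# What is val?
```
Trace:
  val=0
  val=3, j=0, q=0
  val=6, j=0, q=1
  val=9, j=0, q=2
  val=12, j=1, q=0
  val=16, j=1, q=1
  val=21, j=1, q=2

Final answer: 21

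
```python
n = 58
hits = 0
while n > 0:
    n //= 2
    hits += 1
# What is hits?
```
Trace:
  n=58
  n=58, hits=0
  n=29, hits=1
  n=14, hits=2
  n=7, hits=3
  n=3, hits=4
  n=1, hits=5
  n=0, hits=6

Final answer: 6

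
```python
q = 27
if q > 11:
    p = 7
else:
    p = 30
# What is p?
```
Trace:
  q=27
  q=27, p=7

Final answer: 7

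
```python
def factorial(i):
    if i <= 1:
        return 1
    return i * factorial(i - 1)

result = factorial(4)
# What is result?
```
Call trace:
factorial(i=4)
  factorial(i=3)
    factorial(i=2)
      factorial(i=1)
      -> return 1
    -> return 2
  -> return 6
-> return 24

Final answer: 24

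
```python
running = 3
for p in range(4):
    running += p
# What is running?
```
Trace:
  running=3
  running=3, p=0
  running=4, p=1
  running=6, p=2
  running=9, p=3

Final answer: 9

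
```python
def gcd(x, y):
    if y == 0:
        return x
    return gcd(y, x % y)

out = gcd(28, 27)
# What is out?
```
Call trace:
gcd(x=28, y=27)
  gcd(x=27, y=1)
    gcd(x=1, y=0)
    -> return 1
  -> return 1
-> return 1

Final answer: 1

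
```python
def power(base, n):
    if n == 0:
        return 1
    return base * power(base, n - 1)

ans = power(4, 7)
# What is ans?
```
Call trace:
power(base=4, n=7)
  power(base=4, n=6)
    power(base=4, n=5)
      power(base=4, n=4)
        power(base=4, n=3)
          power(base=4, n=2)
            power(base=4, n=1)
              power(base=4, n=0)
              -> return 1
            -> return 4
          -> return 16
        -> return 64
      -> return 256
    -> return 1024
  -> return 4096
-> return 16384

Final answer: 16384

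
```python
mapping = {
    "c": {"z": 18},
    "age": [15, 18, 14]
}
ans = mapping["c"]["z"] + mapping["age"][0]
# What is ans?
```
Trace:
  mapping={'c': {'z': 18}, 'age': [15, 18, 14]}
  mapping={'c': {'z': 18}, 'age': [15, 18, 14]}, ans=33

Final answer: 33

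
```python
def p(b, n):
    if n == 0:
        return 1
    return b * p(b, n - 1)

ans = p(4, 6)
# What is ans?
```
Call trace:
p(b=4, n=6)
  p(b=4, n=5)
    p(b=4, n=4)
      p(b=4, n=3)
        p(b=4, n=2)
          p(b=4, n=1)
            p(b=4, n=0)
            -> return 1
          -> return 4
        -> return 16
      -> return 64
    -> return 256
  -> return 1024
-> return 4096

Final answer: 4096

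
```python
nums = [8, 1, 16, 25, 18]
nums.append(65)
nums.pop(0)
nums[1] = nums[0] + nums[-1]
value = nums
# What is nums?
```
Trace:
  nums=[8, 1, 16, 25, 18]
  nums=[8, 1, 16, 25, 18, 65]
  nums=[1, 16, 25, 18, 65]
  nums=[1, 66, 25, 18, 65]
  nums=[1, 66, 25, 18, 65], value=[1, 66, 25, 18, 65]

Final answer: [1, 66, 25, 18, 65]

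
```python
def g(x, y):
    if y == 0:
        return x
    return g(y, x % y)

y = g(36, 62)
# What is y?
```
Call trace:
g(x=36, y=62)
  g(x=62, y=36)
    g(x=36, y=26)
      g(x=26, y=10)
        g(x=10, y=6)
          g(x=6, y=4)
            g(x=4, y=2)
              g(x=2, y=0)
              -> return 2
            -> return 2
          -> return 2
        -> return 2
      -> return 2
    -> return 2
  -> return 2
-> return 2

Final answer: 2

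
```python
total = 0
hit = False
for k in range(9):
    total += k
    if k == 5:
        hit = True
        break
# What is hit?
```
Trace:
  total=0
  total=0, hit=False
  total=0, hit=False, k=0
  total=1, hit=False, k=1
  total=3, hit=False, k=2
  total=6, hit=False, k=3
  total=10, hit=False, k=4
  total=15, hit=True, k=5

Final answer: True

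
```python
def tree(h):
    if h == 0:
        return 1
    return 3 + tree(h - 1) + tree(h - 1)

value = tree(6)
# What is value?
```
Call trace (a repeated sub-call is expanded the first time; later identical calls just restate its return value):
tree(h=6)
  tree(h=5)
    tree(h=4)
      tree(h=3)
        tree(h=2)
          tree(h=1)
            tree(h=0)
            -> return 1
            tree(h=0)
            -> return 1
          -> return 5
          tree(h=1) -> return 5  (same call as traced above)
        -> return 13
        tree(h=2) -> return 13  (same call as traced above)
      -> return 29
      tree(h=3) -> return 29  (same call as traced above)
    -> return 61
    tree(h=4) -> return 61  (same call as traced above)
  -> return 125
  tree(h=5) -> return 125  (same call as traced above)
-> return 253

Final answer: 253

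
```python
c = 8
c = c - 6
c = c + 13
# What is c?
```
Trace:
  c=8
  c=2
  c=15

Final answer: 15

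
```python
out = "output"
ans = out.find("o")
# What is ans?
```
Trace:
  out='output'
  out='output', ans=0

Final answer: 0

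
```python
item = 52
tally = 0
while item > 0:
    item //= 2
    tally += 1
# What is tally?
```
Trace:
  item=52
  item=52, tally=0
  item=26, tally=1
  item=13, tally=2
  item=6, tally=3
  item=3, tally=4
  item=1, tally=5
  item=0, tally=6

Final answer: 6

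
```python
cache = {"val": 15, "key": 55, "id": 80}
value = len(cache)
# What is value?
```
Trace:
  cache={'val': 15, 'key': 55, 'id': 80}
  cache={'val': 15, 'key': 55, 'id': 80}, value=3

Final answer: 3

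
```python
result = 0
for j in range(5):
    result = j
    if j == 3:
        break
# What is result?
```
Trace:
  result=0
  result=0, j=0
  result=1, j=1
  result=2, j=2
  result=3, j=3

Final answer: 3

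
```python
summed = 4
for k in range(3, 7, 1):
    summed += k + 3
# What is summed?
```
Trace:
  summed=4
  summed=10, k=3
  summed=17, k=4
  summed=25, k=5
  summed=34, k=6

Final answer: 34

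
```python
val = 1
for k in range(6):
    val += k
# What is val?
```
Trace:
  val=1
  val=1, k=0
  val=2, k=1
  val=4, k=2
  val=7, k=3
  val=11, k=4
  val=16, k=5

Final answer: 16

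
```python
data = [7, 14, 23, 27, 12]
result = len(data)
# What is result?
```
Trace:
  data=[7, 14, 23, 27, 12]
  data=[7, 14, 23, 27, 12], result=5

Final answer: 5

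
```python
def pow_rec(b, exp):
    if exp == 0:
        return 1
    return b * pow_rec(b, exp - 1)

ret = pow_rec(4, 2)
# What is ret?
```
Call trace:
pow_rec(b=4, exp=2)
  pow_rec(b=4, exp=1)
    pow_rec(b=4, exp=0)
    -> return 1
  -> return 4
-> return 16

Final answer: 16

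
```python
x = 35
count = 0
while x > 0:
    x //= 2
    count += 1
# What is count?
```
Trace:
  x=35
  x=35, count=0
  x=17, count=1
  x=8, count=2
  x=4, count=3
  x=2, count=4
  x=1, count=5
  x=0, count=6

Final answer: 6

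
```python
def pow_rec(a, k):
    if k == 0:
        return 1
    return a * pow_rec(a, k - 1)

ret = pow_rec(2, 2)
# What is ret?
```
Call trace:
pow_rec(a=2, k=2)
  pow_rec(a=2, k=1)
    pow_rec(a=2, k=0)
    -> return 1
  -> return 2
-> return 4

Final answer: 4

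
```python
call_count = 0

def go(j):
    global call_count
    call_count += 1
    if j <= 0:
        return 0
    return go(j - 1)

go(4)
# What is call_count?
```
Call trace:
go(j=4)
  go(j=3)
    go(j=2)
      go(j=1)
        go(j=0)
        -> return 0
      -> return 0
    -> return 0
  -> return 0
-> return 0

call_count is incremented once per call. go is entered once for each j = 4, 3, 2, 1, 0 (the j <= 0 call returns without recursing), i.e. 4 + 1 calls.
call_count = 5

Final answer: 5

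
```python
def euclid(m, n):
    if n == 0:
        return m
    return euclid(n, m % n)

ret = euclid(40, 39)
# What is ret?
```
Call trace:
euclid(m=40, n=39)
  euclid(m=39, n=1)
    euclid(m=1, n=0)
    -> return 1
  -> return 1
-> return 1

Final answer: 1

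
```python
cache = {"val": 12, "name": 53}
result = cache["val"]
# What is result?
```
Trace:
  cache={'val': 12, 'name': 53}
  cache={'val': 12, 'name': 53}, result=12

Final answer: 12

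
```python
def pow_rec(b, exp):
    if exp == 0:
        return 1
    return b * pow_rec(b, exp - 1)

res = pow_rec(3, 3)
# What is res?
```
Call trace:
pow_rec(b=3, exp=3)
  pow_rec(b=3, exp=2)
    pow_rec(b=3, exp=1)
      pow_rec(b=3, exp=0)
      -> return 1
    -> return 3
  -> return 9
-> return 27

Final answer: 27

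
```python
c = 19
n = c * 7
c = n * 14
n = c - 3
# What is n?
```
Trace:
  c=19
  c=19, n=133
  c=1862, n=133
  c=1862, n=1859

Final answer: 1859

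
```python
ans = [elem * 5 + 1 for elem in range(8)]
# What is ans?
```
Trace:
  elem=0
  elem=1
  elem=2
  elem=3
  elem=4
  elem=5
  elem=6
  elem=7
  ans=[1, 6, 11, 16, 21, 26, 31, 36]

Final answer: [1, 6, 11, 16, 21, 26, 31, 36]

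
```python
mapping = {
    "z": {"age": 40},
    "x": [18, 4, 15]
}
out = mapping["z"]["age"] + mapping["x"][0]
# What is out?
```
Trace:
  mapping={'z': {'age': 40}, 'x': [18, 4, 15]}
  mapping={'z': {'age': 40}, 'x': [18, 4, 15]}, out=58

Final answer: 58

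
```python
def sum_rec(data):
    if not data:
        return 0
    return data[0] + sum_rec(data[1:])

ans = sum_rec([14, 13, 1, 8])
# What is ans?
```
Call trace:
sum_rec(data=[14, 13, 1, 8])
  sum_rec(data=[13, 1, 8])
    sum_rec(data=[1, 8])
      sum_rec(data=[8])
        sum_rec(data=[])
        -> return 0
      -> return 8
    -> return 9
  -> return 22
-> return 36

Final answer: 36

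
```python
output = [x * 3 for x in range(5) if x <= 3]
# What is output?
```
Trace:
  x=0
  x=1
  x=2
  x=3
  x=4
  output=[0, 3, 6, 9]

Final answer: [0, 3, 6, 9]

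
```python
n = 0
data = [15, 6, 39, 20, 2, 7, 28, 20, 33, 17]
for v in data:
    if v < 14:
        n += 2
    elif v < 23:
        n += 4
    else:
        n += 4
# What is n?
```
Trace:
  n=0
  n=4, v=15
  n=6, v=6
  n=10, v=39
  n=14, v=20
  n=16, v=2
  n=18, v=7
  n=22, v=28
  n=26, v=20
  n=30, v=33
  n=34, v=17

Final answer: 34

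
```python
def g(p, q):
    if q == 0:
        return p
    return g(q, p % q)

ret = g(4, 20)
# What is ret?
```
Call trace:
g(p=4, q=20)
  g(p=20, q=4)
    g(p=4, q=0)
    -> return 4
  -> return 4
-> return 4

Final answer: 4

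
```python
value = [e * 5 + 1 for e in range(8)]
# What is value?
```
Trace:
  e=0
  e=1
  e=2
  e=3
  e=4
  e=5
  e=6
  e=7
  value=[1, 6, 11, 16, 21, 26, 31, 36]

Final answer: [1, 6, 11, 16, 21, 26, 31, 36]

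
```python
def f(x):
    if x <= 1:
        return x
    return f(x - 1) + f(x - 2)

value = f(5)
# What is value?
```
Call trace (a repeated sub-call is expanded the first time; later identical calls just restate its return value):
f(x=5)
  f(x=4)
    f(x=3)
      f(x=2)
        f(x=1)
        -> return 1
        f(x=0)
        -> return 0
      -> return 1
      f(x=1)
      -> return 1
    -> return 2
    f(x=2) -> return 1  (same call as traced above)
  -> return 3
  f(x=3) -> return 2  (same call as traced above)
-> return 5

Final answer: 5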